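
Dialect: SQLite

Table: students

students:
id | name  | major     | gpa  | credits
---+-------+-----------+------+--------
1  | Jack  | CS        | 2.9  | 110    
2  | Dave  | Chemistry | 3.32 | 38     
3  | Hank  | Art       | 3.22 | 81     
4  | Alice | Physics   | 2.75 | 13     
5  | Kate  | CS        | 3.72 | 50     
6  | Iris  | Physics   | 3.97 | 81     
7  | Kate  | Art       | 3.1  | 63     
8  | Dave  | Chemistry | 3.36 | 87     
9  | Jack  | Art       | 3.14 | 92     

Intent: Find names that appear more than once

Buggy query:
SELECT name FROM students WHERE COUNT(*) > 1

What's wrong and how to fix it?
Bug: COUNT(*) is an aggregate and cannot be used in WHERE

Fix: Group first, then use HAVING for the count condition

Corrected query:
SELECT name FROM students GROUP BY name HAVING COUNT(*) > 1

Result:
name
----
Dave
Jack
Kate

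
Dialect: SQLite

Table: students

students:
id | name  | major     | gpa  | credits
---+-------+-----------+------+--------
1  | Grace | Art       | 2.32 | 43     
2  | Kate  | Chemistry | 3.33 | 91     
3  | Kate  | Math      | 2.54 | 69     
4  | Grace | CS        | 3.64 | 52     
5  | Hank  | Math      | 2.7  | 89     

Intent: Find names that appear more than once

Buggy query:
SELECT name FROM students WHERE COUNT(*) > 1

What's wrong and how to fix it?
Bug: COUNT(*) is an aggregate and cannot be used in WHERE

Fix: Group first, then use HAVING for the count condition

Corrected query:
SELECT name FROM students GROUP BY name HAVING COUNT(*) > 1

Result:
name 
-----
Grace
Kate 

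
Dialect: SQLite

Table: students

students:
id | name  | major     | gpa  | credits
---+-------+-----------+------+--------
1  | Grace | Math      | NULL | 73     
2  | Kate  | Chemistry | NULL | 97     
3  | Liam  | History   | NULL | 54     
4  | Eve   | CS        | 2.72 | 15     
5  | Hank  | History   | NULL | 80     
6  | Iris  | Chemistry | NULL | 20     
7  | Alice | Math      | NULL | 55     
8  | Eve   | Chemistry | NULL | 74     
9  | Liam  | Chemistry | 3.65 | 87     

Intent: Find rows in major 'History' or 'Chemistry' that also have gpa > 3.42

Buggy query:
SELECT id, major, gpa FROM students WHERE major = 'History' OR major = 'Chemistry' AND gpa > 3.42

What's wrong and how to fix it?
Bug: AND binds tighter than OR, so this parses as major = 'History' OR (major = 'Chemistry' AND gpa > 3.42)

Fix: Add parentheses around the OR so the AND applies to both alternatives

Corrected query:
SELECT id, major, gpa FROM students WHERE (major = 'History' OR major = 'Chemistry') AND gpa > 3.42

Result:
id | major     | gpa 
---+-----------+-----
9  | Chemistry | 3.65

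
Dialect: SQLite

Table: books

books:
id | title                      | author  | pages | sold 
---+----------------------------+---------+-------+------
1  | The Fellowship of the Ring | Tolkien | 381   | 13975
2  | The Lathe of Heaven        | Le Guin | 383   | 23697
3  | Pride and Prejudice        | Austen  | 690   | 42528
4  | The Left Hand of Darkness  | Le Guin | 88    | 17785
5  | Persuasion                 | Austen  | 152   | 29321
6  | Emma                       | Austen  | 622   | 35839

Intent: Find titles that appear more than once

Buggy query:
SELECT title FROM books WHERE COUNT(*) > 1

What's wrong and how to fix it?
Bug: COUNT(*) is an aggregate and cannot be used in WHERE

Fix: GROUP BY title, then filter groups with HAVING COUNT(*) > 1

Corrected query:
SELECT title FROM books GROUP BY title HAVING COUNT(*) > 1

Result:
(no rows)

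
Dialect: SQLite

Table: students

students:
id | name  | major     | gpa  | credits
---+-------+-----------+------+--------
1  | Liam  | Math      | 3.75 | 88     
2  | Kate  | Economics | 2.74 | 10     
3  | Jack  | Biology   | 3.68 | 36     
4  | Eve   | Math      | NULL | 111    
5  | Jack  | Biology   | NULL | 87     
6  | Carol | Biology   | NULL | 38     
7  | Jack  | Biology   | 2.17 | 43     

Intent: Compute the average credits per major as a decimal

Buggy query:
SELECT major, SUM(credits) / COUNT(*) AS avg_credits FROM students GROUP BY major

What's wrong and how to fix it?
Bug: Both operands are integers, so '/' performs integer division and truncates

Fix: Multiply by 1.0 (or CAST to REAL) to force floating-point division

Corrected query:
SELECT major, SUM(credits) * 1.0 / COUNT(*) AS avg_credits FROM students GROUP BY major

Result:
major     | avg_credits
----------+------------
Biology   | 51         
Economics | 10         
Math      | 99.5       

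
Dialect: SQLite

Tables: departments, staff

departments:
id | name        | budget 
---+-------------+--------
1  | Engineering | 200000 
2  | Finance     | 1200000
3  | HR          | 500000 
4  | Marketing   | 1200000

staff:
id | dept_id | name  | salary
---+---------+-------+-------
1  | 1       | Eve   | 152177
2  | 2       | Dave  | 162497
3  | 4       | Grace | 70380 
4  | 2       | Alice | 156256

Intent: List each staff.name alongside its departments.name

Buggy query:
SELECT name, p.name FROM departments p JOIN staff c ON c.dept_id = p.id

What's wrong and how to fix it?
Bug: Both tables have a 'name' column; the unqualified reference is ambiguous

Fix: Qualify the column with its table alias (c.name)

Corrected query:
SELECT c.name, p.name FROM departments p JOIN staff c ON c.dept_id = p.id

Result:
name  | name       
------+------------
Eve   | Engineering
Dave  | Finance    
Grace | Marketing  
Alice | Finance    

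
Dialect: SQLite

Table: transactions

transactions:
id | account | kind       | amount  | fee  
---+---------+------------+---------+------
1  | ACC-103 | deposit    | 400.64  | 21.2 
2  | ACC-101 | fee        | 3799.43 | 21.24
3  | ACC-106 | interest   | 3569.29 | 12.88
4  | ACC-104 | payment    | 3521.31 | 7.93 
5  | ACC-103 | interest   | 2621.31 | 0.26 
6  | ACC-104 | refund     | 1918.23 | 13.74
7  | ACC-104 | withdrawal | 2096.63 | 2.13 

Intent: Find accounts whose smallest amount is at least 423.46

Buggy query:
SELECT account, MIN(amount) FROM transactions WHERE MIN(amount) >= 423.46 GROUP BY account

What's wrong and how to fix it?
Bug: Aggregates like MIN are computed per group after WHERE runs

Fix: Replace WHERE with HAVING after the GROUP BY

Corrected query:
SELECT account, MIN(amount) FROM transactions GROUP BY account HAVING MIN(amount) >= 423.46

Result:
account | MIN(amount)
--------+------------
ACC-101 | 3799.43    
ACC-104 | 1918.23    
ACC-106 | 3569.29    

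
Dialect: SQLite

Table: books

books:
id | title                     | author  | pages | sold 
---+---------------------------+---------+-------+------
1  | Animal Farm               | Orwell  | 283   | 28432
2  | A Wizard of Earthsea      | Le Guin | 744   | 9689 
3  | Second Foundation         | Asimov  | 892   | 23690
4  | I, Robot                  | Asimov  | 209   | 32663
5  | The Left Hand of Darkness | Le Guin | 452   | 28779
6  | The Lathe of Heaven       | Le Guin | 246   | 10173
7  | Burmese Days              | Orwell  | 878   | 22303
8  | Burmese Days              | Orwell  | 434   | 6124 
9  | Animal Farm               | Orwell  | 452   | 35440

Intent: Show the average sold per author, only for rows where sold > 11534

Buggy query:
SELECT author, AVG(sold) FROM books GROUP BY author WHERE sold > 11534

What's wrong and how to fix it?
Bug: WHERE cannot follow GROUP BY

Fix: Move the WHERE clause before GROUP BY

Corrected query:
SELECT author, AVG(sold) FROM books WHERE sold > 11534 GROUP BY author

Result:
author  | AVG(sold)
--------+----------
Asimov  | 28176.5  
Le Guin | 28779    
Orwell  | 28725    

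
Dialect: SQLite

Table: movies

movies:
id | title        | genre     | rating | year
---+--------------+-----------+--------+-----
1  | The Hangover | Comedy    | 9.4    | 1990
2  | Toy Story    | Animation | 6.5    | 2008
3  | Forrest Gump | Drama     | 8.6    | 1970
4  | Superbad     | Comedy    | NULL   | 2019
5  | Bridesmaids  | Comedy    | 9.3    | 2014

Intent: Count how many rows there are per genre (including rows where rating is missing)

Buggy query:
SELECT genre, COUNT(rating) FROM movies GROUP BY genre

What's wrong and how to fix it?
Bug: COUNT(column) counts non-NULL values only; rows with NULL rating aren't counted

Fix: Replace COUNT(rating) with COUNT(*)

Corrected query:
SELECT genre, COUNT(*) FROM movies GROUP BY genre

Result:
genre     | COUNT(*)
----------+---------
Animation | 1       
Comedy    | 3       
Drama     | 1       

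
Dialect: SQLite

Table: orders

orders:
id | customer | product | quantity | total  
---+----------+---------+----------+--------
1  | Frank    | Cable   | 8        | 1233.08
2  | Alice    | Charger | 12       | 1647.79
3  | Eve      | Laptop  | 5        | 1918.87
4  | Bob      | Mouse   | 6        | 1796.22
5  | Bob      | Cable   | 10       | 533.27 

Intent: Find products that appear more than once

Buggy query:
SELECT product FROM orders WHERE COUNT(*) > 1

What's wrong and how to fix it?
Bug: WHERE can't reference COUNT(*); aggregates are computed after WHERE

Fix: GROUP BY product, then filter groups with HAVING COUNT(*) > 1

Corrected query:
SELECT product FROM orders GROUP BY product HAVING COUNT(*) > 1

Result:
product
-------
Cable  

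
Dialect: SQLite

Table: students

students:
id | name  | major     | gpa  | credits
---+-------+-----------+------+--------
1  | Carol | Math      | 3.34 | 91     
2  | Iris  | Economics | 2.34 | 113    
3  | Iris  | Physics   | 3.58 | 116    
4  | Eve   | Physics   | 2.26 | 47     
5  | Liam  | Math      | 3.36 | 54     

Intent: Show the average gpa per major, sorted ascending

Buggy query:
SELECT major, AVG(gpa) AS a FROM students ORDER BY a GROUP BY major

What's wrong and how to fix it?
Bug: GROUP BY must precede ORDER BY

Fix: Move ORDER BY to the end, after GROUP BY

Corrected query:
SELECT major, AVG(gpa) AS a FROM students GROUP BY major ORDER BY a

Result:
major     | a   
----------+-----
Economics | 2.34
Physics   | 2.92
Math      | 3.35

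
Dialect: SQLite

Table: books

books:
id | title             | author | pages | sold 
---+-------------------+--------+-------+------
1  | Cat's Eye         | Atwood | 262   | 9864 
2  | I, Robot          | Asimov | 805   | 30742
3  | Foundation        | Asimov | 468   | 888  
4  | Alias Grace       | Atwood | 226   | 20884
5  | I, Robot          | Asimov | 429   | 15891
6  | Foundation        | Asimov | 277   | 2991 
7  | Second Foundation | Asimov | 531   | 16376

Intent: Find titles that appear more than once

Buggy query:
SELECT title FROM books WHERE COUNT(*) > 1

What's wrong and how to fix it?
Bug: COUNT(*) is an aggregate and cannot be used in WHERE

Fix: Group first, then use HAVING for the count condition

Corrected query:
SELECT title FROM books GROUP BY title HAVING COUNT(*) > 1

Result:
title     
----------
Foundation
I, Robot  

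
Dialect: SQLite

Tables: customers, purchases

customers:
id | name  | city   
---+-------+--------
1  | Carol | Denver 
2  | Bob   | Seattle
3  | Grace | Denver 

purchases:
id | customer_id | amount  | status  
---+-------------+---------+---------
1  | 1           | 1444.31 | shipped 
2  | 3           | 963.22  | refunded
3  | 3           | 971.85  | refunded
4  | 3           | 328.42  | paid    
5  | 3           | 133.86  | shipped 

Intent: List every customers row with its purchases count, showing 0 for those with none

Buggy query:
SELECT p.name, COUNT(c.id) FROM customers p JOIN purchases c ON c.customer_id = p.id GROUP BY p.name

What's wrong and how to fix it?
Bug: INNER JOIN drops customers rows that have no matching purchases rows

Fix: Switch to LEFT JOIN to retain unmatched parent rows

Corrected query:
SELECT p.name, COUNT(c.id) FROM customers p LEFT JOIN purchases c ON c.customer_id = p.id GROUP BY p.name

Result:
name  | COUNT(c.id)
------+------------
Bob   | 0          
Carol | 1          
Grace | 4          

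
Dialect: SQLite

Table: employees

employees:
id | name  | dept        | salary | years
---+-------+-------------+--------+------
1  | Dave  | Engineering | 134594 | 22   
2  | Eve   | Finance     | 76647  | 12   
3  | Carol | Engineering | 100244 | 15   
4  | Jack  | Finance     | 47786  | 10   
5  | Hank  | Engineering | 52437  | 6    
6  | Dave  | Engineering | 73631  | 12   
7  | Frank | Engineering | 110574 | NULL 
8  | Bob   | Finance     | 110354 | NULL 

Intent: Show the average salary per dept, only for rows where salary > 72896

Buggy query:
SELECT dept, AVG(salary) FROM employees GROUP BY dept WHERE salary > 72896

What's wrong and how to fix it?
Bug: WHERE cannot follow GROUP BY

Fix: Place WHERE between FROM and GROUP BY

Corrected query:
SELECT dept, AVG(salary) FROM employees WHERE salary > 72896 GROUP BY dept

Result:
dept        | AVG(salary)
------------+------------
Engineering | 104760.75  
Finance     | 93500.5    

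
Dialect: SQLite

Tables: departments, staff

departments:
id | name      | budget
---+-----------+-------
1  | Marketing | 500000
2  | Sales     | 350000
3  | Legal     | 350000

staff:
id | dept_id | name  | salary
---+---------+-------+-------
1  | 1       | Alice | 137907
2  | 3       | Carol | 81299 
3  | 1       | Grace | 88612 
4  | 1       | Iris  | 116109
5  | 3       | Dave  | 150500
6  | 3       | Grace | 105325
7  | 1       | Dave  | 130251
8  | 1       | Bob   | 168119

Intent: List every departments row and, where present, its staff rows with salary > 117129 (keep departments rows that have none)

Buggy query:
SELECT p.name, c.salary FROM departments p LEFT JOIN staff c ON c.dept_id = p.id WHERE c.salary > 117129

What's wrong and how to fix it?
Bug: Filtering c.salary in WHERE discards the NULL rows produced by LEFT JOIN, turning it into an inner join

Fix: Move the right-table condition into the ON clause so unmatched parents are kept

Corrected query:
SELECT p.name, c.salary FROM departments p LEFT JOIN staff c ON c.dept_id = p.id AND c.salary > 117129

Result:
name      | salary
----------+-------
Marketing | 130251
Marketing | 137907
Marketing | 168119
Sales     | NULL  
Legal     | 150500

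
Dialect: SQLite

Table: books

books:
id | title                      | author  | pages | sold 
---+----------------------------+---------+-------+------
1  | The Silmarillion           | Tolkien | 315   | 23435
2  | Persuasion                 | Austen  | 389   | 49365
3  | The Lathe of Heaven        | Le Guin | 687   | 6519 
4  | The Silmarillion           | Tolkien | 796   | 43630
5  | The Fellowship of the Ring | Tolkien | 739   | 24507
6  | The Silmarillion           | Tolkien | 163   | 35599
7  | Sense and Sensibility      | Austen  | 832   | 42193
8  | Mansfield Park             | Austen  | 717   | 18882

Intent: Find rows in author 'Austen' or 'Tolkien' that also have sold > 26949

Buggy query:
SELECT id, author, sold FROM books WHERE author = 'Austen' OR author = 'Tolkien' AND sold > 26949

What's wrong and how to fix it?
Bug: AND binds tighter than OR, so this parses as author = 'Austen' OR (author = 'Tolkien' AND sold > 26949)

Fix: Group the OR with parentheses (or use IN), then AND the threshold

Corrected query:
SELECT id, author, sold FROM books WHERE (author = 'Austen' OR author = 'Tolkien') AND sold > 26949

Result:
id | author  | sold 
---+---------+------
2  | Austen  | 49365
4  | Tolkien | 43630
6  | Tolkien | 35599
7  | Austen  | 42193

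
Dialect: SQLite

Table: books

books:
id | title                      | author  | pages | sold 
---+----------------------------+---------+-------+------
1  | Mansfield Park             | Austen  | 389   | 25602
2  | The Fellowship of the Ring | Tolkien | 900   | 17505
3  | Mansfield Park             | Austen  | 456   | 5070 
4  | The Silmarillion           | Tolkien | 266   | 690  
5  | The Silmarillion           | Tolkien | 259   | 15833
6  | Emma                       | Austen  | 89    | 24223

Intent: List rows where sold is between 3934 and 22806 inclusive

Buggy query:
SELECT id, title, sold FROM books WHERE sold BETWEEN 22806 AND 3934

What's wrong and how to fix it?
Bug: BETWEEN expects the lower bound first; with 22806 AND 3934 the range is empty

Fix: Write BETWEEN 3934 AND 22806

Corrected query:
SELECT id, title, sold FROM books WHERE sold BETWEEN 3934 AND 22806

Result:
id | title                      | sold 
---+----------------------------+------
2  | The Fellowship of the Ring | 17505
3  | Mansfield Park             | 5070 
5  | The Silmarillion           | 15833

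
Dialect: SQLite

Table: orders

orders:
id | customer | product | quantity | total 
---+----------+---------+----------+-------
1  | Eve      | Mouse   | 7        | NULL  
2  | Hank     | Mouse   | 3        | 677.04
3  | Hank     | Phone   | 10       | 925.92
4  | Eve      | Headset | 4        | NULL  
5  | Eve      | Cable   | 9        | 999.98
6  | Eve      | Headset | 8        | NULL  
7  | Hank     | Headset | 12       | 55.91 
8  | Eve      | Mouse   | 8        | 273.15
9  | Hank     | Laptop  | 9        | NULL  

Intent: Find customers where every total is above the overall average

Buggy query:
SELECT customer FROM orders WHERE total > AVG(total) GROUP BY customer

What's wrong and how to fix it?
Bug: WHERE evaluates per row before aggregation, so AVG() is unavailable

Fix: Use a subquery for AVG and a HAVING MIN(...) filter so the condition holds for every row in the group

Corrected query:
SELECT customer FROM orders GROUP BY customer HAVING MIN(total) > (SELECT AVG(total) FROM orders)

Result:
(no rows)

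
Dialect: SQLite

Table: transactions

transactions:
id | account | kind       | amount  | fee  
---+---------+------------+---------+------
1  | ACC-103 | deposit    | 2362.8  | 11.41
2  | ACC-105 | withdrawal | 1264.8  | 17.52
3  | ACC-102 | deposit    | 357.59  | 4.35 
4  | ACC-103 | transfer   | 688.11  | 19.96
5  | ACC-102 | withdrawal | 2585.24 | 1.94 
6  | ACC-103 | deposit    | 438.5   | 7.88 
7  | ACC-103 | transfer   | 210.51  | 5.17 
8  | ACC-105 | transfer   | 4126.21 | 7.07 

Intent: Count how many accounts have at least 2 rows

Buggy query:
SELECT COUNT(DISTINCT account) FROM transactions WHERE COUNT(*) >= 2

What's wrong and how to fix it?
Bug: COUNT(*) cannot appear in WHERE; the per-group count doesn't exist yet

Fix: Use a subquery that GROUPs and filters with HAVING, then count its rows

Corrected query:
SELECT COUNT(*) FROM (SELECT account FROM transactions GROUP BY account HAVING COUNT(*) >= 2)

Result:
COUNT(*)
--------
3       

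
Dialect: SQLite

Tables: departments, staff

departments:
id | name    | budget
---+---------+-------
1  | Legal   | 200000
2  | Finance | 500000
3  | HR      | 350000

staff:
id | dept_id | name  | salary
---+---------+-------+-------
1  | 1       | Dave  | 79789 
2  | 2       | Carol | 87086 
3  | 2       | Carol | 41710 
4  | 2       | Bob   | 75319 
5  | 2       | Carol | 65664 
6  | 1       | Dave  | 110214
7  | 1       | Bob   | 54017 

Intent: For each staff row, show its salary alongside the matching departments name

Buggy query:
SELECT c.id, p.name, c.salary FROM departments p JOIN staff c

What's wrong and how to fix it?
Bug: Missing join condition: each staff row is matched to all departments rows instead of just its own

Fix: Specify the join condition linking the foreign key to the parent id

Corrected query:
SELECT c.id, p.name, c.salary FROM departments p JOIN staff c ON c.dept_id = p.id

Result:
id | name    | salary
---+---------+-------
1  | Legal   | 79789 
2  | Finance | 87086 
3  | Finance | 41710 
4  | Finance | 75319 
5  | Finance | 65664 
6  | Legal   | 110214
7  | Legal   | 54017 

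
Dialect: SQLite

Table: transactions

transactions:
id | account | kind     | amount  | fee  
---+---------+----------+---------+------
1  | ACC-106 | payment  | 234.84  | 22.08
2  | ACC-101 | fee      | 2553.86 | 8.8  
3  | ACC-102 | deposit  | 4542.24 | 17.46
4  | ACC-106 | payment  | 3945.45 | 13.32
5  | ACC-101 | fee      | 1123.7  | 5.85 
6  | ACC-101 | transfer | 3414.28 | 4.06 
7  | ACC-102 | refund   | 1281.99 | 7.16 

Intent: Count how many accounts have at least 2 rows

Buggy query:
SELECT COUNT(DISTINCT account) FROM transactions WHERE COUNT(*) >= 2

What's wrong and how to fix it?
Bug: WHERE filters individual rows, not groups, so a group-level COUNT is invalid there

Fix: Group first with HAVING COUNT(*) >= 2, then COUNT the resulting groups

Corrected query:
SELECT COUNT(*) FROM (SELECT account FROM transactions GROUP BY account HAVING COUNT(*) >= 2)

Result:
COUNT(*)
--------
3       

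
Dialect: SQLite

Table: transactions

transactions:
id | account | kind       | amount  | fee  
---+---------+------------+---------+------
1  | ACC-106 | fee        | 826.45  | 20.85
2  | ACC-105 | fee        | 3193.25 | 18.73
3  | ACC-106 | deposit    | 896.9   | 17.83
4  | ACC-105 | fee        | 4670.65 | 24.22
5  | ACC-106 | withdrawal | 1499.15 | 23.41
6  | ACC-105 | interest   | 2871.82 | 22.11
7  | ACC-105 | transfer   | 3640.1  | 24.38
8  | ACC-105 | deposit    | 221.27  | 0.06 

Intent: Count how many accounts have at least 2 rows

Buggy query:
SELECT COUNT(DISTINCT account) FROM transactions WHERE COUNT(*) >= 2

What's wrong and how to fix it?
Bug: WHERE filters individual rows, not groups, so a group-level COUNT is invalid there

Fix: Group first with HAVING COUNT(*) >= 2, then COUNT the resulting groups

Corrected query:
SELECT COUNT(*) FROM (SELECT account FROM transactions GROUP BY account HAVING COUNT(*) >= 2)

Result:
COUNT(*)
--------
2       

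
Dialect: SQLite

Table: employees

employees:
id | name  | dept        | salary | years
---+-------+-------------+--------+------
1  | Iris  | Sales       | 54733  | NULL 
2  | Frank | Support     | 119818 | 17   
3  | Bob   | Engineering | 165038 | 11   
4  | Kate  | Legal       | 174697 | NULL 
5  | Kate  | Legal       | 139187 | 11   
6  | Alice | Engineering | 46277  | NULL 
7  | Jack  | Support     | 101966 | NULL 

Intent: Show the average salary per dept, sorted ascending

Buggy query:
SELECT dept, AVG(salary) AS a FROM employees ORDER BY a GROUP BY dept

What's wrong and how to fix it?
Bug: GROUP BY must precede ORDER BY

Fix: Move ORDER BY to the end, after GROUP BY

Corrected query:
SELECT dept, AVG(salary) AS a FROM employees GROUP BY dept ORDER BY a

Result:
dept        | a       
------------+---------
Sales       | 54733   
Engineering | 105657.5
Support     | 110892  
Legal       | 156942  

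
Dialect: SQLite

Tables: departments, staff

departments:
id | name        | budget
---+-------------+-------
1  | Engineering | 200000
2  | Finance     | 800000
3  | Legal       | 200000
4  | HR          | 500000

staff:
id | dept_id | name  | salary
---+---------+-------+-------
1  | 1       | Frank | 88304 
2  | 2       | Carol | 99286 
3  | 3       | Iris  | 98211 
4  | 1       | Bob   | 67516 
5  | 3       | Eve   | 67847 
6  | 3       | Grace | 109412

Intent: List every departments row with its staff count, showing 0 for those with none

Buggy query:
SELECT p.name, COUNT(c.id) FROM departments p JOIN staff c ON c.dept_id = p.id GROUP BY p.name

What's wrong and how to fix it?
Bug: An inner join excludes parents with zero children

Fix: Use LEFT JOIN so parents without children still appear (COUNT(c.id) gives 0)

Corrected query:
SELECT p.name, COUNT(c.id) FROM departments p LEFT JOIN staff c ON c.dept_id = p.id GROUP BY p.name

Result:
name        | COUNT(c.id)
------------+------------
Engineering | 2          
Finance     | 1          
HR          | 0          
Legal       | 3          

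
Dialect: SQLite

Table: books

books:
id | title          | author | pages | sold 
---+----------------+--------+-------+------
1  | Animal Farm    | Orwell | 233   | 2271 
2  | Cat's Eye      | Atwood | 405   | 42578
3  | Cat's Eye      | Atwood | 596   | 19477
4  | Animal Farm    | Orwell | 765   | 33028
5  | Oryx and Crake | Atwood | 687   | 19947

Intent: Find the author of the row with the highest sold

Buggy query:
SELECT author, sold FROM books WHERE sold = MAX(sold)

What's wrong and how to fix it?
Bug: MAX(sold) is an aggregate and cannot be used directly in WHERE

Fix: Wrap MAX in a scalar subquery so WHERE compares against a single value

Corrected query:
SELECT author, sold FROM books WHERE sold = (SELECT MAX(sold) FROM books)

Result:
author | sold 
-------+------
Atwood | 42578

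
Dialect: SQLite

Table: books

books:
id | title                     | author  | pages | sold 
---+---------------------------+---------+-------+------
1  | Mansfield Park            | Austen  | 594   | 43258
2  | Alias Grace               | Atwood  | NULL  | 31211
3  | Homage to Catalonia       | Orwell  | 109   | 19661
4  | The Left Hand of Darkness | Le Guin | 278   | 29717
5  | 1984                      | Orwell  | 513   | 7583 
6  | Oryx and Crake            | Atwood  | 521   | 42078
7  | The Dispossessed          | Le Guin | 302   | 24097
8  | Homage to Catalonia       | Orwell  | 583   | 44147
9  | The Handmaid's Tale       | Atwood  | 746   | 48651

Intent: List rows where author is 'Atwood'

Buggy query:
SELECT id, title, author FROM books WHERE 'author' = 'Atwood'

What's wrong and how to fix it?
Bug: Single quotes denote string literals in SQL; the column name is being compared as a constant string

Fix: Reference the column as author without single quotes

Corrected query:
SELECT id, title, author FROM books WHERE author = 'Atwood'

Result:
id | title               | author
---+---------------------+-------
2  | Alias Grace         | Atwood
6  | Oryx and Crake      | Atwood
9  | The Handmaid's Tale | Atwood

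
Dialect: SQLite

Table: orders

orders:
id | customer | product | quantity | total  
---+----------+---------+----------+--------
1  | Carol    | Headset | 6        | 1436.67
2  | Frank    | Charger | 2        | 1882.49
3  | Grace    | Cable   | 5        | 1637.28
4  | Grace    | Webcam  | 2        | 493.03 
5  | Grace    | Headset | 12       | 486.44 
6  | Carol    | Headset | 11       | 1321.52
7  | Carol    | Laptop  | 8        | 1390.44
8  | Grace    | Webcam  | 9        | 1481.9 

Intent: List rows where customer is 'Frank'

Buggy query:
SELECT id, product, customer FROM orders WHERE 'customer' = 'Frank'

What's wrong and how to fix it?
Bug: Single quotes denote string literals in SQL; the column name is being compared as a constant string

Fix: Remove the quotes around the column name (or use double quotes for an identifier)

Corrected query:
SELECT id, product, customer FROM orders WHERE customer = 'Frank'

Result:
id | product | customer
---+---------+---------
2  | Charger | Frank   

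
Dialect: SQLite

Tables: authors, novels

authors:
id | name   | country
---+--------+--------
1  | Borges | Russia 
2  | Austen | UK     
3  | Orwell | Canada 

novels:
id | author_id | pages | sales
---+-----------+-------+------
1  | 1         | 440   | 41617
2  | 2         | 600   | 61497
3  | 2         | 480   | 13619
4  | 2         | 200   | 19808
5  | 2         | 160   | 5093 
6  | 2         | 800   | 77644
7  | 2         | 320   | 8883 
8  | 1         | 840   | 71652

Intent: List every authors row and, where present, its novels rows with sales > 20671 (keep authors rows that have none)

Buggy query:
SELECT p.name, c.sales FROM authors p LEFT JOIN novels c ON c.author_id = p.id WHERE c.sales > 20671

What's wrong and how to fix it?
Bug: A WHERE condition on the right-hand table after LEFT JOIN drops unmatched parents

Fix: Put 'c.sales > 20671' in the JOIN's ON clause instead of WHERE

Corrected query:
SELECT p.name, c.sales FROM authors p LEFT JOIN novels c ON c.author_id = p.id AND c.sales > 20671

Result:
name   | sales
-------+------
Borges | 41617
Borges | 71652
Austen | 61497
Austen | 77644
Orwell | NULL 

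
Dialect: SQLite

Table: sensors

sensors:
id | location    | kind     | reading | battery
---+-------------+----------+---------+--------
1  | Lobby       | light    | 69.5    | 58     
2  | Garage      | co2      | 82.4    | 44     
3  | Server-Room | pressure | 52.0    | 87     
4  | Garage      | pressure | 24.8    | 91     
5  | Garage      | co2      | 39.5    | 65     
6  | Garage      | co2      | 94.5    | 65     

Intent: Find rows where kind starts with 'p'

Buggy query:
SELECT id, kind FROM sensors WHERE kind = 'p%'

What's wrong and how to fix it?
Bug: '=' compares the literal string including the % character; pattern matching needs LIKE

Fix: Replace '=' with LIKE so 'p%' is treated as a pattern

Corrected query:
SELECT id, kind FROM sensors WHERE kind LIKE 'p%'

Result:
id | kind    
---+---------
3  | pressure
4  | pressure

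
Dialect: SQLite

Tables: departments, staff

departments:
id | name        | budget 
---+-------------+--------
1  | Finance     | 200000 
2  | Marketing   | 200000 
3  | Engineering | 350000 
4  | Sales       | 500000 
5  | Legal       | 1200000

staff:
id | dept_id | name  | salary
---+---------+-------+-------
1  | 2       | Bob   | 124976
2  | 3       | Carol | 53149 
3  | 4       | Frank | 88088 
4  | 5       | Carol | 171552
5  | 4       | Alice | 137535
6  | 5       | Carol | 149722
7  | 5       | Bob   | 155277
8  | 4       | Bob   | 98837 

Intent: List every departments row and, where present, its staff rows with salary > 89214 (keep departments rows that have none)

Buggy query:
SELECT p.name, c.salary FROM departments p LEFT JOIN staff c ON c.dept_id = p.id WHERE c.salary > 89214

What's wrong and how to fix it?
Bug: A WHERE condition on the right-hand table after LEFT JOIN drops unmatched parents

Fix: Move the right-table condition into the ON clause so unmatched parents are kept

Corrected query:
SELECT p.name, c.salary FROM departments p LEFT JOIN staff c ON c.dept_id = p.id AND c.salary > 89214

Result:
name        | salary
------------+-------
Finance     | NULL  
Marketing   | 124976
Engineering | NULL  
Sales       | 98837 
Sales       | 137535
Legal       | 149722
Legal       | 155277
Legal       | 171552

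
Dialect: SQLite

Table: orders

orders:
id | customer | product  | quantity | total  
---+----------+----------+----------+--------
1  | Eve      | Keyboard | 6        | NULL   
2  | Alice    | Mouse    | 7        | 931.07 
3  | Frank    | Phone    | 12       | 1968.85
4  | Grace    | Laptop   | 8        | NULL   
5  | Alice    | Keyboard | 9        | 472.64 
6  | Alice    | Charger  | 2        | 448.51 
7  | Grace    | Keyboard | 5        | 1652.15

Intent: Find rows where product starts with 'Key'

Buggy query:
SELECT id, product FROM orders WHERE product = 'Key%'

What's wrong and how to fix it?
Bug: Wildcards only work with LIKE; '=' treats '%' as a literal character

Fix: Use LIKE for wildcard pattern matching

Corrected query:
SELECT id, product FROM orders WHERE product LIKE 'Key%'

Result:
id | product 
---+---------
1  | Keyboard
5  | Keyboard
7  | Keyboard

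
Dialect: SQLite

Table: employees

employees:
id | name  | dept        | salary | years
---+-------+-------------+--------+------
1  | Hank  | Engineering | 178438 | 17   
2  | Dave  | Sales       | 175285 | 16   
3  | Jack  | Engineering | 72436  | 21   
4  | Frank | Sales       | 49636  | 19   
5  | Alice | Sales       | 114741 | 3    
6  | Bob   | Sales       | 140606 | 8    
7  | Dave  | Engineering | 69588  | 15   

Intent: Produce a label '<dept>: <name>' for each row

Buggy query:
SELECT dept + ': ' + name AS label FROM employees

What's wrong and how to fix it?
Bug: '+' is numeric addition; on text columns SQLite converts them to 0 instead of concatenating

Fix: Replace + with || to concatenate text

Corrected query:
SELECT dept || ': ' || name AS label FROM employees

Result:
label            
-----------------
Engineering: Hank
Sales: Dave      
Engineering: Jack
Sales: Frank     
Sales: Alice     
Sales: Bob       
Engineering: Dave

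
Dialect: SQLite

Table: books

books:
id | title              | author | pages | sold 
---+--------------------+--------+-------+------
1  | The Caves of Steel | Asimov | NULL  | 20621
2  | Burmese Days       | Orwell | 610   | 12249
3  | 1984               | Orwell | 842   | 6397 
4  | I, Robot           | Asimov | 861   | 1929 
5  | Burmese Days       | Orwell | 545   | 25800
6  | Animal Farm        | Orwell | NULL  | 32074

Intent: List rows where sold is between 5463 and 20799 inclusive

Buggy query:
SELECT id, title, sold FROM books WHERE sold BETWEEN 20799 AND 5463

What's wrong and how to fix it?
Bug: BETWEEN expects the lower bound first; with 20799 AND 5463 the range is empty

Fix: Write BETWEEN 5463 AND 20799

Corrected query:
SELECT id, title, sold FROM books WHERE sold BETWEEN 5463 AND 20799

Result:
id | title              | sold 
---+--------------------+------
1  | The Caves of Steel | 20621
2  | Burmese Days       | 12249
3  | 1984               | 6397 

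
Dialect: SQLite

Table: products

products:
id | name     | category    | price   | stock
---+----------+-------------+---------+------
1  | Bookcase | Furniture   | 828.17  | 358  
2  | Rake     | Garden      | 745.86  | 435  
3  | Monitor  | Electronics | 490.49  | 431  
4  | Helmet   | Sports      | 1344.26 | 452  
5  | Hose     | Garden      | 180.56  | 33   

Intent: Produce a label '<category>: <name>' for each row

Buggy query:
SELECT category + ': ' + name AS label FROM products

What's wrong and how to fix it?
Bug: SQLite uses || for string concatenation; + coerces text to numbers (yielding 0)

Fix: Replace + with || to concatenate text

Corrected query:
SELECT category || ': ' || name AS label FROM products

Result:
label               
--------------------
Furniture: Bookcase 
Garden: Rake        
Electronics: Monitor
Sports: Helmet      
Garden: Hose        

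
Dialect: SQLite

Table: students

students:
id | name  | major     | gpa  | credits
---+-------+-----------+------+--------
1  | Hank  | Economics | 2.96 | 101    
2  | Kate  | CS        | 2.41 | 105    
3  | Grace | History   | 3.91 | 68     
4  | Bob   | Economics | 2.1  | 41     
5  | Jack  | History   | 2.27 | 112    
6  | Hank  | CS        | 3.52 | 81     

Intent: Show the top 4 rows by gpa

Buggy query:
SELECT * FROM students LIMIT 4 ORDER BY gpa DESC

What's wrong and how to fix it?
Bug: LIMIT must come after ORDER BY

Fix: Swap the clauses: ORDER BY first, then LIMIT

Corrected query:
SELECT * FROM students ORDER BY gpa DESC LIMIT 4

Result:
id | name  | major     | gpa  | credits
---+-------+-----------+------+--------
3  | Grace | History   | 3.91 | 68     
6  | Hank  | CS        | 3.52 | 81     
1  | Hank  | Economics | 2.96 | 101    
2  | Kate  | CS        | 2.41 | 105    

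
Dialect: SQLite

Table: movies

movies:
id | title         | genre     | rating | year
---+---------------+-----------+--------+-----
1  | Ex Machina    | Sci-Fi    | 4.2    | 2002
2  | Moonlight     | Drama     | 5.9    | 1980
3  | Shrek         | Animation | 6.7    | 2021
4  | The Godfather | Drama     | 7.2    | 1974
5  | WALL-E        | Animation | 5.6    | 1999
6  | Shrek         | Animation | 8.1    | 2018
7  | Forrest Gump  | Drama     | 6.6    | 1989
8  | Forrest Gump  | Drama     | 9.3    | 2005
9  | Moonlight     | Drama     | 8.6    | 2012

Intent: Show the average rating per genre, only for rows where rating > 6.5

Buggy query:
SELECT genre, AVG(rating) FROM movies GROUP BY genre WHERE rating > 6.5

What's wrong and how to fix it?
Bug: WHERE cannot follow GROUP BY

Fix: Place WHERE between FROM and GROUP BY

Corrected query:
SELECT genre, AVG(rating) FROM movies WHERE rating > 6.5 GROUP BY genre

Result:
genre     | AVG(rating)
----------+------------
Animation | 7.4        
Drama     | 7.925      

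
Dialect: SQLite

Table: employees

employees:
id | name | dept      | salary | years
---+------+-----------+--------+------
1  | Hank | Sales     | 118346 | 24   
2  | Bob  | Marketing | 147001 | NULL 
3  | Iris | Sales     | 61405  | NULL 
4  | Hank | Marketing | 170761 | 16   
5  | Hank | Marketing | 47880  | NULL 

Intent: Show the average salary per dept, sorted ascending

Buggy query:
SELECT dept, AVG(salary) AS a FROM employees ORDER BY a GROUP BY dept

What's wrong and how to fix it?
Bug: GROUP BY must precede ORDER BY

Fix: Reorder: SELECT … FROM … GROUP BY … ORDER BY …

Corrected query:
SELECT dept, AVG(salary) AS a FROM employees GROUP BY dept ORDER BY a

Result:
dept      | a            
----------+--------------
Sales     | 89875.5      
Marketing | 121880.666667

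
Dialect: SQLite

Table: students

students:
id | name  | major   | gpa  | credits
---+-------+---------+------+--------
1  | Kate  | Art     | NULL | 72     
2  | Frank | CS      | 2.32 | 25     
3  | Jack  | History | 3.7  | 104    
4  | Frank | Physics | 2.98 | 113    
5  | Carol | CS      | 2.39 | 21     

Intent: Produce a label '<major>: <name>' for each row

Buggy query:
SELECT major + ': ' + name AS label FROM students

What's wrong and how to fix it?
Bug: SQLite uses || for string concatenation; + coerces text to numbers (yielding 0)

Fix: Use the || operator for string concatenation

Corrected query:
SELECT major || ': ' || name AS label FROM students

Result:
label         
--------------
Art: Kate     
CS: Frank     
History: Jack 
Physics: Frank
CS: Carol     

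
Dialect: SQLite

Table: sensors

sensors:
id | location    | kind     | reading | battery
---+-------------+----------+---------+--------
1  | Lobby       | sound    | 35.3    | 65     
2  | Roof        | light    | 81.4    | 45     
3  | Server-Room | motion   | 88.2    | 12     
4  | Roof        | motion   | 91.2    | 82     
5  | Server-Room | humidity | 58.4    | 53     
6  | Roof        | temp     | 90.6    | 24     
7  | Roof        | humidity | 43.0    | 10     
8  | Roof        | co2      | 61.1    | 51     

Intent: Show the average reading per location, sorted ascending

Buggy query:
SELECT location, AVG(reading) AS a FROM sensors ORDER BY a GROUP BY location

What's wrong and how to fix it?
Bug: GROUP BY must precede ORDER BY

Fix: Move ORDER BY to the end, after GROUP BY

Corrected query:
SELECT location, AVG(reading) AS a FROM sensors GROUP BY location ORDER BY a

Result:
location    | a    
------------+------
Lobby       | 35.3 
Server-Room | 73.3 
Roof        | 73.46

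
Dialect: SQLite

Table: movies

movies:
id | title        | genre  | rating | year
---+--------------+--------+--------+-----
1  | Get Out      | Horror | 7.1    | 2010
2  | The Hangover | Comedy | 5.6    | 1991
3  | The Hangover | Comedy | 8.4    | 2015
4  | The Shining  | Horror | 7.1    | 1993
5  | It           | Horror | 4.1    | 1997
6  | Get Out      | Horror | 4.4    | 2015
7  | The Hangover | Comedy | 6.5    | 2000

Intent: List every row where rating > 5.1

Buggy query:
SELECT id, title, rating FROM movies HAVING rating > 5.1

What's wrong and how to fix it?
Bug: This is a non-aggregate query (no GROUP BY, no aggregates), so in SQLite the HAVING clause is invalid here; a row-level condition belongs in WHERE

Fix: Use WHERE for row-level filtering

Corrected query:
SELECT id, title, rating FROM movies WHERE rating > 5.1

Result:
id | title        | rating
---+--------------+-------
1  | Get Out      | 7.1   
2  | The Hangover | 5.6   
3  | The Hangover | 8.4   
4  | The Shining  | 7.1   
7  | The Hangover | 6.5   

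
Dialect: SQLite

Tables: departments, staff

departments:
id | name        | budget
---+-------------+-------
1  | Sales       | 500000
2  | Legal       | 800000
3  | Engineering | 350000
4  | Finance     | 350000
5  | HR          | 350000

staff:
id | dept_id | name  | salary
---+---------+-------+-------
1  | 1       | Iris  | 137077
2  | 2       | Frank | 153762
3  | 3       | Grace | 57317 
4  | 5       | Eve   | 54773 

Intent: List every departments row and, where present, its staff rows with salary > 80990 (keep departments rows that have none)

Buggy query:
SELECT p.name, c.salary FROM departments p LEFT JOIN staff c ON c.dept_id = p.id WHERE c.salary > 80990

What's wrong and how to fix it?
Bug: Filtering c.salary in WHERE discards the NULL rows produced by LEFT JOIN, turning it into an inner join

Fix: Put 'c.salary > 80990' in the JOIN's ON clause instead of WHERE

Corrected query:
SELECT p.name, c.salary FROM departments p LEFT JOIN staff c ON c.dept_id = p.id AND c.salary > 80990

Result:
name        | salary
------------+-------
Sales       | 137077
Legal       | 153762
Engineering | NULL  
Finance     | NULL  
HR          | NULL  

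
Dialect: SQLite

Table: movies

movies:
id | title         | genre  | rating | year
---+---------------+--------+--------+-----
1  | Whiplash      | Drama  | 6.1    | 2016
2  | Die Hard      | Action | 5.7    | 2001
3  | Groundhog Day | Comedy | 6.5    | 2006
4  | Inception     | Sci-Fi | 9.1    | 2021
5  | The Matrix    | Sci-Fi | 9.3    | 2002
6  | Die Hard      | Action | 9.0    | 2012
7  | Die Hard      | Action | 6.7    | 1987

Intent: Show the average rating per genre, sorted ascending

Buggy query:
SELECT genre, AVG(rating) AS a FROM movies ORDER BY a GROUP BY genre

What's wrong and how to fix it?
Bug: GROUP BY must precede ORDER BY

Fix: Reorder: SELECT … FROM … GROUP BY … ORDER BY …

Corrected query:
SELECT genre, AVG(rating) AS a FROM movies GROUP BY genre ORDER BY a

Result:
genre  | a       
-------+---------
Drama  | 6.1     
Comedy | 6.5     
Action | 7.133333
Sci-Fi | 9.2     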